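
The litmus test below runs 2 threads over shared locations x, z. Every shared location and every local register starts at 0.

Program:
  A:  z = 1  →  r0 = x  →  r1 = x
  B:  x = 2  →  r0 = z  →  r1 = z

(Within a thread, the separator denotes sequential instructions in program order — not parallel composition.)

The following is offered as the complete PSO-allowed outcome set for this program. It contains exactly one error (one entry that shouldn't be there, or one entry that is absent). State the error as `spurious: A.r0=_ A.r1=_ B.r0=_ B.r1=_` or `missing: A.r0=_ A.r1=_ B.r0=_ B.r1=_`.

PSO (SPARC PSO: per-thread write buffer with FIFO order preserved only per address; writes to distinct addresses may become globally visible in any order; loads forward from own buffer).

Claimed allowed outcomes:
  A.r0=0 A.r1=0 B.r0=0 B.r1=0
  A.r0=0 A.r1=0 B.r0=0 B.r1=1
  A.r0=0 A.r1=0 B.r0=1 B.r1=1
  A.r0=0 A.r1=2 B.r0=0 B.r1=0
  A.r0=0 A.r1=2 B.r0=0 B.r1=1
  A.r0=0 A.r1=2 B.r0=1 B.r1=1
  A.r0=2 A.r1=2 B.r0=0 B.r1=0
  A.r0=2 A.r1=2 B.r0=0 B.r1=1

missing: A.r0=2 A.r1=2 B.r0=1 B.r1=1

outcome vector order: (A.r0,A.r1,B.r0,B.r1)
PSO: 9 outcomes — {<0 0 0 0>, <0 0 0 1>, <0 0 1 1>, <0 2 0 0>, <0 2 0 1>, <0 2 1 1>, <2 2 0 0>, <2 2 0 1>, <2 2 1 1>}
PSO∖claimed = {<2 2 1 1>}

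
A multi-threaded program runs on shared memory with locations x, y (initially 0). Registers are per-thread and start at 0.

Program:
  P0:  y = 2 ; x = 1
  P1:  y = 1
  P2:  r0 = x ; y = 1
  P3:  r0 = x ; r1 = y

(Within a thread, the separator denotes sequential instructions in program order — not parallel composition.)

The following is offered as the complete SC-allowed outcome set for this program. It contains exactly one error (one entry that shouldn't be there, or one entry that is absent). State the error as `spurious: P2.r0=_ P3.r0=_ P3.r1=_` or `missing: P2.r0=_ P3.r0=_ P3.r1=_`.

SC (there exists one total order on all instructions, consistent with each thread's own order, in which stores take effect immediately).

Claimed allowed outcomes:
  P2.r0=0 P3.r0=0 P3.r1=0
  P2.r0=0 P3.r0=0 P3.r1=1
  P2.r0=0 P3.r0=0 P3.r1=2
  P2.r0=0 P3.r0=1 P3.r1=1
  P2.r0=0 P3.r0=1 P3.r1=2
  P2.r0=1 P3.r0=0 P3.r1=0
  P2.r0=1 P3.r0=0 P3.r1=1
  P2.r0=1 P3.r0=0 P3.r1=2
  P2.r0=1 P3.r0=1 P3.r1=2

missing: P2.r0=1 P3.r0=1 P3.r1=1

outcome vector order: (P2.r0,P3.r0,P3.r1)
SC (10): (0,0,0) (0,0,1) (0,0,2) (0,1,1) (0,1,2) (1,0,0) (1,0,1) (1,0,2) (1,1,1) (1,1,2)
SC∖claimed = {(1,1,1)}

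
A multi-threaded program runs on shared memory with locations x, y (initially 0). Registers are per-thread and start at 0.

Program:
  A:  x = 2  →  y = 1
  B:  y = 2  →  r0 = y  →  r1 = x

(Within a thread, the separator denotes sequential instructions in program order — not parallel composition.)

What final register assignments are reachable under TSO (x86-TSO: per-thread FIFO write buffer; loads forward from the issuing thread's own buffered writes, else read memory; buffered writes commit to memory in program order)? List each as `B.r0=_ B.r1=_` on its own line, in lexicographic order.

outcome vector order: (B.r0,B.r1)
|TSO outcomes| = 3

B.r0=1 B.r1=2
B.r0=2 B.r1=0
B.r0=2 B.r1=2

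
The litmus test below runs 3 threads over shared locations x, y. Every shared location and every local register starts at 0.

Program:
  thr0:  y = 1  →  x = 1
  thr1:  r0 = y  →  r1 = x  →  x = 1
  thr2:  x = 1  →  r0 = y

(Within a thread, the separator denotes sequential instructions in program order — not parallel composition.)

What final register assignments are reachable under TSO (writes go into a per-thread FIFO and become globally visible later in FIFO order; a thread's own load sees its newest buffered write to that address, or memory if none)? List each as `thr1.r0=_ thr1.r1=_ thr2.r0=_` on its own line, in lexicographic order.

thr1.r0=0 thr1.r1=0 thr2.r0=0
thr1.r0=0 thr1.r1=0 thr2.r0=1
thr1.r0=0 thr1.r1=1 thr2.r0=0
thr1.r0=0 thr1.r1=1 thr2.r0=1
thr1.r0=1 thr1.r1=0 thr2.r0=0
thr1.r0=1 thr1.r1=0 thr2.r0=1
thr1.r0=1 thr1.r1=1 thr2.r0=0
thr1.r0=1 thr1.r1=1 thr2.r0=1

outcome vector order: (thr1.r0,thr1.r1,thr2.r0)
|TSO outcomes| = 8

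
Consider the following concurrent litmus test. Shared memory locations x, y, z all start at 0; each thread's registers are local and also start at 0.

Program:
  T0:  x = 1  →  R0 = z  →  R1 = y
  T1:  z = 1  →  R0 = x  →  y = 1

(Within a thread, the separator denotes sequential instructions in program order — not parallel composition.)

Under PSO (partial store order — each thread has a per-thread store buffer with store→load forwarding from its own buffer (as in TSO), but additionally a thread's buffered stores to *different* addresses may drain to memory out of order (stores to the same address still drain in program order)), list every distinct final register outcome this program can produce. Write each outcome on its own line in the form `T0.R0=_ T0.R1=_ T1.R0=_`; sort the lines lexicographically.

T0.R0=0 T0.R1=0 T1.R0=0
T0.R0=0 T0.R1=0 T1.R0=1
T0.R0=0 T0.R1=1 T1.R0=0
T0.R0=0 T0.R1=1 T1.R0=1
T0.R0=1 T0.R1=0 T1.R0=0
T0.R0=1 T0.R1=0 T1.R0=1
T0.R0=1 T0.R1=1 T1.R0=0
T0.R0=1 T0.R1=1 T1.R0=1

outcome vector order: (T0.R0,T0.R1,T1.R0)
|PSO outcomes| = 8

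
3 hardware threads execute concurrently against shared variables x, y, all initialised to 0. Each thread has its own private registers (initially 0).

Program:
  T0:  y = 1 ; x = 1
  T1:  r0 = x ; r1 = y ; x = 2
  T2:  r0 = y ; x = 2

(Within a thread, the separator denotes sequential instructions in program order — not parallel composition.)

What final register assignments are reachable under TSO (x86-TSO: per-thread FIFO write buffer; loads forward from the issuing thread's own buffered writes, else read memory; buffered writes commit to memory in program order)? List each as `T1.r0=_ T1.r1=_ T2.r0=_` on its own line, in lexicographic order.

T1.r0=0 T1.r1=0 T2.r0=0
T1.r0=0 T1.r1=0 T2.r0=1
T1.r0=0 T1.r1=1 T2.r0=0
T1.r0=0 T1.r1=1 T2.r0=1
T1.r0=1 T1.r1=1 T2.r0=0
T1.r0=1 T1.r1=1 T2.r0=1
T1.r0=2 T1.r1=0 T2.r0=0
T1.r0=2 T1.r1=1 T2.r0=0
T1.r0=2 T1.r1=1 T2.r0=1

outcome vector order: (T1.r0,T1.r1,T2.r0)
|TSO outcomes| = 9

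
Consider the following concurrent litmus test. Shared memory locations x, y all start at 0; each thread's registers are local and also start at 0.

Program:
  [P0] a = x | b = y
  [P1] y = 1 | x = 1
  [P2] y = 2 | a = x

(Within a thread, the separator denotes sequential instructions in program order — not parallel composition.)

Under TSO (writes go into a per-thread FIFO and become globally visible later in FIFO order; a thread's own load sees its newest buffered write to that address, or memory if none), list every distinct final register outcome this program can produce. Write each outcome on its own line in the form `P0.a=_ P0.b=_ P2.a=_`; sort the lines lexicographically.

P0.a=0 P0.b=0 P2.a=0
P0.a=0 P0.b=0 P2.a=1
P0.a=0 P0.b=1 P2.a=0
P0.a=0 P0.b=1 P2.a=1
P0.a=0 P0.b=2 P2.a=0
P0.a=0 P0.b=2 P2.a=1
P0.a=1 P0.b=1 P2.a=0
P0.a=1 P0.b=1 P2.a=1
P0.a=1 P0.b=2 P2.a=0
P0.a=1 P0.b=2 P2.a=1

outcome vector order: (P0.a,P0.b,P2.a)
|TSO outcomes| = 10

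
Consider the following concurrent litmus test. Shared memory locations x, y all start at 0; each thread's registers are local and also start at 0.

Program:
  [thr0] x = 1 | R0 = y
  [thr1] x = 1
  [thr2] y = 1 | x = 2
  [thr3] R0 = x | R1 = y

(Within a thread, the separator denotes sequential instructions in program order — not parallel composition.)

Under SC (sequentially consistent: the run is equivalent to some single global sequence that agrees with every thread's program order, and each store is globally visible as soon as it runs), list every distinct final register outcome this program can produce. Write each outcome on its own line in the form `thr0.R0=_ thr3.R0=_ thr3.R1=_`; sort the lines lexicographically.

outcome vector order: (thr0.R0,thr3.R0,thr3.R1)
|SC outcomes| = 10

thr0.R0=0 thr3.R0=0 thr3.R1=0
thr0.R0=0 thr3.R0=0 thr3.R1=1
thr0.R0=0 thr3.R0=1 thr3.R1=0
thr0.R0=0 thr3.R0=1 thr3.R1=1
thr0.R0=0 thr3.R0=2 thr3.R1=1
thr0.R0=1 thr3.R0=0 thr3.R1=0
thr0.R0=1 thr3.R0=0 thr3.R1=1
thr0.R0=1 thr3.R0=1 thr3.R1=0
thr0.R0=1 thr3.R0=1 thr3.R1=1
thr0.R0=1 thr3.R0=2 thr3.R1=1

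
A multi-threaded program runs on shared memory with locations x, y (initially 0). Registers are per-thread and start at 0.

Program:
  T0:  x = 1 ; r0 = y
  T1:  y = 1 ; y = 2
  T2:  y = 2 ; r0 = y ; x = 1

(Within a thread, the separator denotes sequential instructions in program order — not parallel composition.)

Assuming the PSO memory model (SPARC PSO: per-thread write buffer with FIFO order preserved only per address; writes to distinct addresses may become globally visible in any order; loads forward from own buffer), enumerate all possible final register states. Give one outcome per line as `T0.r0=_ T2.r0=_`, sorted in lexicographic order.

outcome vector order: (T0.r0,T2.r0)
|PSO outcomes| = 6

T0.r0=0 T2.r0=1
T0.r0=0 T2.r0=2
T0.r0=1 T2.r0=1
T0.r0=1 T2.r0=2
T0.r0=2 T2.r0=1
T0.r0=2 T2.r0=2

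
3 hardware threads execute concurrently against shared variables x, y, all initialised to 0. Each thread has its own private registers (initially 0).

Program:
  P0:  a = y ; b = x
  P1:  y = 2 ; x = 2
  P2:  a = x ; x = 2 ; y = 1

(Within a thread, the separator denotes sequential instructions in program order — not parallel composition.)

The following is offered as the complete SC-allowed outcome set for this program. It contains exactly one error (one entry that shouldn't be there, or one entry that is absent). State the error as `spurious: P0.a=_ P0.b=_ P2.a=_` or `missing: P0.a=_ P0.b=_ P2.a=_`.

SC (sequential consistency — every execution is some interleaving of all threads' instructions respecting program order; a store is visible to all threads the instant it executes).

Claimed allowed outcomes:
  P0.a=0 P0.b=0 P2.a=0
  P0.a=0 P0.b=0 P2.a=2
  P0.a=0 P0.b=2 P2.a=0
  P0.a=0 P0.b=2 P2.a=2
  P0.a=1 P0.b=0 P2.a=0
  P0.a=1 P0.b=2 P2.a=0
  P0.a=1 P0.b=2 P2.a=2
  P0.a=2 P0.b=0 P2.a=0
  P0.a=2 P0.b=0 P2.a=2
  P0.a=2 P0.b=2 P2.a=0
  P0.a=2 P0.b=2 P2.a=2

outcome vector order: (P0.a,P0.b,P2.a)
SC: 10 outcomes — {000 002 020 022 120 122 200 202 220 222}
claimed∖SC = {100}

spurious: P0.a=1 P0.b=0 P2.a=0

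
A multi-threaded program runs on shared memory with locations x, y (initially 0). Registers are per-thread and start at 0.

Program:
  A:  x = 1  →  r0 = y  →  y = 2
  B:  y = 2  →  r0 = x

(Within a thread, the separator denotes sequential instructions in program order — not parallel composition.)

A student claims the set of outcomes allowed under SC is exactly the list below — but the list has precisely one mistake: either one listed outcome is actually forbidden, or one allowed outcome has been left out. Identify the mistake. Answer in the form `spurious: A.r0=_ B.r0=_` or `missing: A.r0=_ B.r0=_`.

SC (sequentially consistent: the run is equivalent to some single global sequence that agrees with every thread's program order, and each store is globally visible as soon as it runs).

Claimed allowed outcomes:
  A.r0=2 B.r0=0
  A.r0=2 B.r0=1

outcome vector order: (A.r0,B.r0)
[SC] allowed = {0/1 2/0 2/1}
SC∖claimed = {0/1}

missing: A.r0=0 B.r0=1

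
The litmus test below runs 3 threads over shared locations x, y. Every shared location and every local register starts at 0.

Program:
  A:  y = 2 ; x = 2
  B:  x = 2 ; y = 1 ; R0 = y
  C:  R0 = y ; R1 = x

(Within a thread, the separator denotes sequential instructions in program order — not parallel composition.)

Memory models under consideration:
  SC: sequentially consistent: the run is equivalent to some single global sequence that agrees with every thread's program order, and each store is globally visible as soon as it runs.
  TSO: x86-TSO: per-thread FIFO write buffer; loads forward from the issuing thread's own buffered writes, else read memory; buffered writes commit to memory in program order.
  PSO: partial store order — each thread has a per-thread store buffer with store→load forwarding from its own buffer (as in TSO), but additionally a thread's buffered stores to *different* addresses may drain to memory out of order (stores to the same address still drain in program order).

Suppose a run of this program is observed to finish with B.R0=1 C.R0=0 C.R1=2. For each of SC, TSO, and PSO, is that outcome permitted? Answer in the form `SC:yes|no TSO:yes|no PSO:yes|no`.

outcome vector order: (B.R0,C.R0,C.R1)
under SC → (1,0,0) (1,0,2) (1,1,2) (1,2,0) (1,2,2) (2,0,0) (2,0,2) (2,1,2) (2,2,2)
under TSO → (1,0,0) (1,0,2) (1,1,2) (1,2,0) (1,2,2) (2,0,0) (2,0,2) (2,1,2) (2,2,2)
under PSO → (1,0,0) (1,0,2) (1,1,0) (1,1,2) (1,2,0) (1,2,2) (2,0,0) (2,0,2) (2,1,0) (2,1,2) (2,2,0) (2,2,2)
target (1,0,2) ∈ {SC,TSO,PSO}

SC:yes TSO:yes PSO:yes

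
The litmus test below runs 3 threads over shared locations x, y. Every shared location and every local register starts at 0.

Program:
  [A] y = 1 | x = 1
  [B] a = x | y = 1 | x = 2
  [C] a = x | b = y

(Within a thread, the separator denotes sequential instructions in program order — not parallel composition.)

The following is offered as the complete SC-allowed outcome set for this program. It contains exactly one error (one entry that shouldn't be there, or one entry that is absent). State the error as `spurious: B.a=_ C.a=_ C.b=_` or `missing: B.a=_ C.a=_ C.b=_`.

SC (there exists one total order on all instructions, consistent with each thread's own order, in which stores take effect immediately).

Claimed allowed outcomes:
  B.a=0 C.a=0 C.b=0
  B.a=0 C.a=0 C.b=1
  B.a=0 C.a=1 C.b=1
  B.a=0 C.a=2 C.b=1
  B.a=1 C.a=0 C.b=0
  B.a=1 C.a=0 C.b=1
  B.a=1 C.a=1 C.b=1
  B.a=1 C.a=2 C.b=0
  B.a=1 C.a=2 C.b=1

spurious: B.a=1 C.a=2 C.b=0

outcome vector order: (B.a,C.a,C.b)
under SC → <0 0 0> <0 0 1> <0 1 1> <0 2 1> <1 0 0> <1 0 1> <1 1 1> <1 2 1>
claimed∖SC = {<1 2 0>}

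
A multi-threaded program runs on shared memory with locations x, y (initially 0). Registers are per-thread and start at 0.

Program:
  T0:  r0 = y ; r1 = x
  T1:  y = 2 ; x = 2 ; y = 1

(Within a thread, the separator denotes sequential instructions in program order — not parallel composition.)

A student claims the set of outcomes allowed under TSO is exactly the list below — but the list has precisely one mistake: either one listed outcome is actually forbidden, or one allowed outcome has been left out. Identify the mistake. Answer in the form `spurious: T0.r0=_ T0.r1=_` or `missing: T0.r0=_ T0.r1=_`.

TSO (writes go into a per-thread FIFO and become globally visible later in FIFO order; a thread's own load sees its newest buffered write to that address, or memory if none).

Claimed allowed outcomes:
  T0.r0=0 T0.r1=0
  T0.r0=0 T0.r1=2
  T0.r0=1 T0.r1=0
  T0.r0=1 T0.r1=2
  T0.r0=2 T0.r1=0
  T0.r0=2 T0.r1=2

outcome vector order: (T0.r0,T0.r1)
under TSO → 00 02 12 20 22
claimed∖TSO = {10}

spurious: T0.r0=1 T0.r1=0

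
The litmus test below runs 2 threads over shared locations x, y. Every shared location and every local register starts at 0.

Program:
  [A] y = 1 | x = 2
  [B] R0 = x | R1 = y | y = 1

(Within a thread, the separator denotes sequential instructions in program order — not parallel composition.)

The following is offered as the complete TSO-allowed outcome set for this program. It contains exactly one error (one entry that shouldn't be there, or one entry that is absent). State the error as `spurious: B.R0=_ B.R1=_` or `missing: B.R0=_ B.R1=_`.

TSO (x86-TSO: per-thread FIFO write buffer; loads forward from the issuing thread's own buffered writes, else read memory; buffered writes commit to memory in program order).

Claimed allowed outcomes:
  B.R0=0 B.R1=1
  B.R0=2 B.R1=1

outcome vector order: (B.R0,B.R1)
[TSO] allowed = {(0,0), (0,1), (2,1)}
TSO∖claimed = {(0,0)}

missing: B.R0=0 B.R1=0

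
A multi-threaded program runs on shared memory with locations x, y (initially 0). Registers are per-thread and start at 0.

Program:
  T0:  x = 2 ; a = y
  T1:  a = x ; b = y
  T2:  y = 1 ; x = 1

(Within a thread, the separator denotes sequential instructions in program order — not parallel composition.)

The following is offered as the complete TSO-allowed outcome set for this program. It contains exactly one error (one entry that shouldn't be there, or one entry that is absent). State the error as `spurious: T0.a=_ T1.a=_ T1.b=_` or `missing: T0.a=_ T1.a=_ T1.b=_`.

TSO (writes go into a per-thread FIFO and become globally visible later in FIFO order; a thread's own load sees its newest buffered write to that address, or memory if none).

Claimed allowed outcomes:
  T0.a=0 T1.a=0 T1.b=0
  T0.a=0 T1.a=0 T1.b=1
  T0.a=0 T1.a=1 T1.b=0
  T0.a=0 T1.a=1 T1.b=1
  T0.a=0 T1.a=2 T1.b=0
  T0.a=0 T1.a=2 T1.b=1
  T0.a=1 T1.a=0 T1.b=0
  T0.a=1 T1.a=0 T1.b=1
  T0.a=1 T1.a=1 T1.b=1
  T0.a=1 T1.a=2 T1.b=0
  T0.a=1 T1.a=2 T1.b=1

spurious: T0.a=0 T1.a=1 T1.b=0

outcome vector order: (T0.a,T1.a,T1.b)
TSO (10): 0/0/0, 0/0/1, 0/1/1, 0/2/0, 0/2/1, 1/0/0, 1/0/1, 1/1/1, 1/2/0, 1/2/1
claimed∖TSO = {0/1/0}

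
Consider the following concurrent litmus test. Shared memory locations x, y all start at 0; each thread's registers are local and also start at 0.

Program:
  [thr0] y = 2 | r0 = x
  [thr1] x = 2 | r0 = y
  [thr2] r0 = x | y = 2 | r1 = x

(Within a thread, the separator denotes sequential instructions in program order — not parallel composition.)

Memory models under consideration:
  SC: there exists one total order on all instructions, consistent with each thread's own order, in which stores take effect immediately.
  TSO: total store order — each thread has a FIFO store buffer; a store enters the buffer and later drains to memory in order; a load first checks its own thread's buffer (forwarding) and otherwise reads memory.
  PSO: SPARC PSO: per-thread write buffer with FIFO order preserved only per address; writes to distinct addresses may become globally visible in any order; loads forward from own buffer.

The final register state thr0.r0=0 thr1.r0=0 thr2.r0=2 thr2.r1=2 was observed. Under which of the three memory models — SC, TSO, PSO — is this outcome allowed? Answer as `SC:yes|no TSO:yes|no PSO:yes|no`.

SC:no TSO:yes PSO:yes

outcome vector order: (thr0.r0,thr1.r0,thr2.r0,thr2.r1)
under SC → <0 2 0 0>, <0 2 0 2>, <0 2 2 2>, <2 0 0 2>, <2 0 2 2>, <2 2 0 0>, <2 2 0 2>, <2 2 2 2>
under TSO → <0 0 0 0>, <0 0 0 2>, <0 0 2 2>, <0 2 0 0>, <0 2 0 2>, <0 2 2 2>, <2 0 0 0>, <2 0 0 2>, <2 0 2 2>, <2 2 0 0>, <2 2 0 2>, <2 2 2 2>
under PSO → <0 0 0 0>, <0 0 0 2>, <0 0 2 2>, <0 2 0 0>, <0 2 0 2>, <0 2 2 2>, <2 0 0 0>, <2 0 0 2>, <2 0 2 2>, <2 2 0 0>, <2 2 0 2>, <2 2 2 2>
target <0 0 2 2> ∈ {TSO,PSO}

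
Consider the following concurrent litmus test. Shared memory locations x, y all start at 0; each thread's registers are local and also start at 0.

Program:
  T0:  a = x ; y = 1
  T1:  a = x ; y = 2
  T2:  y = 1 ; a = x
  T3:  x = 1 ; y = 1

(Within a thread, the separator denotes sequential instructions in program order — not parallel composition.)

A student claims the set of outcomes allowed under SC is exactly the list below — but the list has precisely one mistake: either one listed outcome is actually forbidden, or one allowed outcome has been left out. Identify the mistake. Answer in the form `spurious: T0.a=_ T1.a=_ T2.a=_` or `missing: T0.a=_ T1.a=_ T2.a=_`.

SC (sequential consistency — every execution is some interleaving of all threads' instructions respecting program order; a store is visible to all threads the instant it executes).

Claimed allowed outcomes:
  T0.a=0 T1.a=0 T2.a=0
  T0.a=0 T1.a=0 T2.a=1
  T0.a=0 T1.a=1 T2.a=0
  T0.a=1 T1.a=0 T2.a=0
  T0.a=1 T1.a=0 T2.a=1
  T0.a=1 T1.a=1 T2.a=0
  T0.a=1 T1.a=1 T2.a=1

outcome vector order: (T0.a,T1.a,T2.a)
[SC] allowed = {<0 0 0> <0 0 1> <0 1 0> <0 1 1> <1 0 0> <1 0 1> <1 1 0> <1 1 1>}
SC∖claimed = {<0 1 1>}

missing: T0.a=0 T1.a=1 T2.a=1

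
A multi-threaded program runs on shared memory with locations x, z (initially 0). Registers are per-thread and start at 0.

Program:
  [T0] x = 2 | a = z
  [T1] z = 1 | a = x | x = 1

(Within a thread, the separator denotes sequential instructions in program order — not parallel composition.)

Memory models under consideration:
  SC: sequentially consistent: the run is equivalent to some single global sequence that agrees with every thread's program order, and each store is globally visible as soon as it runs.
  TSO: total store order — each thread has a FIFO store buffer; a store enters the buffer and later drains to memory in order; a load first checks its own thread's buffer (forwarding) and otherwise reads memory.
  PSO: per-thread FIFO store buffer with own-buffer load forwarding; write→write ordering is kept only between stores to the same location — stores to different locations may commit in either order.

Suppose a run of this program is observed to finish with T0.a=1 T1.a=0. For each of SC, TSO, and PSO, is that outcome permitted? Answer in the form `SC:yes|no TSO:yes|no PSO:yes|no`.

SC:yes TSO:yes PSO:yes

outcome vector order: (T0.a,T1.a)
[SC] allowed = {02; 10; 12}
[TSO] allowed = {00; 02; 10; 12}
[PSO] allowed = {00; 02; 10; 12}
target 10 ∈ {SC,TSO,PSO}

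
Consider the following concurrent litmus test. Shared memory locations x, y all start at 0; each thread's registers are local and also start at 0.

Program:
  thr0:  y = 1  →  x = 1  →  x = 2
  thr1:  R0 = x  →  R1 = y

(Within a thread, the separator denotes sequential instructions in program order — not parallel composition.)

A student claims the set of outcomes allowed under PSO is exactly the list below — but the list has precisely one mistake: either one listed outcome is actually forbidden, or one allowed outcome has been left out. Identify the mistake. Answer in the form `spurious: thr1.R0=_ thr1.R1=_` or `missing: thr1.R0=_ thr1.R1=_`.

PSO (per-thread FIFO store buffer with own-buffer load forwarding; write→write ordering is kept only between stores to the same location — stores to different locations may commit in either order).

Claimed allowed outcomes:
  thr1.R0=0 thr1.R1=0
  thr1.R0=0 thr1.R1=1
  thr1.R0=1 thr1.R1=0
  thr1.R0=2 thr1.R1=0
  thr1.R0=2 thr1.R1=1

missing: thr1.R0=1 thr1.R1=1

outcome vector order: (thr1.R0,thr1.R1)
[PSO] allowed = {(0,0) (0,1) (1,0) (1,1) (2,0) (2,1)}
PSO∖claimed = {(1,1)}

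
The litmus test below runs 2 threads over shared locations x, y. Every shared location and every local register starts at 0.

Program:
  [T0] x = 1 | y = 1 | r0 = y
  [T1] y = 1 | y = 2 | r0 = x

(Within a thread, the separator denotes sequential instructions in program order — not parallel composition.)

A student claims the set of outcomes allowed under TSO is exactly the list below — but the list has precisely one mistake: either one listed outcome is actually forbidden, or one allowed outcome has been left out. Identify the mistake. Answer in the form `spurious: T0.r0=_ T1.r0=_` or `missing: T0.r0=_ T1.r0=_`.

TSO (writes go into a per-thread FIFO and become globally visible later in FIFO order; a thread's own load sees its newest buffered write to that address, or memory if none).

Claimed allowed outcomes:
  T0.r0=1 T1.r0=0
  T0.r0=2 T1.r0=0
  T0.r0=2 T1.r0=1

outcome vector order: (T0.r0,T1.r0)
TSO: 4 outcomes — {(1,0), (1,1), (2,0), (2,1)}
TSO∖claimed = {(1,1)}

missing: T0.r0=1 T1.r0=1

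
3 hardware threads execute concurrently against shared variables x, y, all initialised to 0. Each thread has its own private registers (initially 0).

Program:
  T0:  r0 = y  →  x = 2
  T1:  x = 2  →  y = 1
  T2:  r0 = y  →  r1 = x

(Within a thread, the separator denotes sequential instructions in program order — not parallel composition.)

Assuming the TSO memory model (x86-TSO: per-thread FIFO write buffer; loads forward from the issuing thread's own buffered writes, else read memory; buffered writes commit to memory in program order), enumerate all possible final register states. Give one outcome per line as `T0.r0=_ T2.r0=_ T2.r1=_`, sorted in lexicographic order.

outcome vector order: (T0.r0,T2.r0,T2.r1)
|TSO outcomes| = 6

T0.r0=0 T2.r0=0 T2.r1=0
T0.r0=0 T2.r0=0 T2.r1=2
T0.r0=0 T2.r0=1 T2.r1=2
T0.r0=1 T2.r0=0 T2.r1=0
T0.r0=1 T2.r0=0 T2.r1=2
T0.r0=1 T2.r0=1 T2.r1=2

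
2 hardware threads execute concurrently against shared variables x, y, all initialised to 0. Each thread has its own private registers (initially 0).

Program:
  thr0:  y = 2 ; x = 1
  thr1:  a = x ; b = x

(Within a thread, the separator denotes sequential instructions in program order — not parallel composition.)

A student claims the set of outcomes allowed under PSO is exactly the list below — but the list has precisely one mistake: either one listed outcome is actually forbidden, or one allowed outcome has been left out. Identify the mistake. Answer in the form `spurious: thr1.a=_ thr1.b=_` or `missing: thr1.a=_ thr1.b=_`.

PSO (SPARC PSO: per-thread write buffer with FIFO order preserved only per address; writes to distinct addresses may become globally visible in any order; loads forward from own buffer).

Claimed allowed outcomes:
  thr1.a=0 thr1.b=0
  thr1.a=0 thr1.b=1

missing: thr1.a=1 thr1.b=1

outcome vector order: (thr1.a,thr1.b)
under PSO → 00 01 11
PSO∖claimed = {11}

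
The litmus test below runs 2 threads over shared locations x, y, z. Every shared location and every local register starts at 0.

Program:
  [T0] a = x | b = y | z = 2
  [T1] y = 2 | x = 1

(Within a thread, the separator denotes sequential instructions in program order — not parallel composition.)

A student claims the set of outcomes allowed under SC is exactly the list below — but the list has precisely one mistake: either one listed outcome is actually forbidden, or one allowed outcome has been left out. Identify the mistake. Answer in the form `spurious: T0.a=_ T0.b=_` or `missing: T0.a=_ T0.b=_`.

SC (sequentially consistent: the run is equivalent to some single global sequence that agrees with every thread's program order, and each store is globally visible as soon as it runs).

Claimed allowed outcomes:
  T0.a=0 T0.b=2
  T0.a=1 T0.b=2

outcome vector order: (T0.a,T0.b)
SC (3): 00; 02; 12
SC∖claimed = {00}

missing: T0.a=0 T0.b=0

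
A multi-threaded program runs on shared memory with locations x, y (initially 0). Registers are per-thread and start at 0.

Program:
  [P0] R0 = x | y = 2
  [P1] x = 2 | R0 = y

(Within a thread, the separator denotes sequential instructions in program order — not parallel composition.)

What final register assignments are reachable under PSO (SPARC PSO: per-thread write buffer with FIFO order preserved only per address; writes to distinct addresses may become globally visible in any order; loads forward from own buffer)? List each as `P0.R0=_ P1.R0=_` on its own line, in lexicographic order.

outcome vector order: (P0.R0,P1.R0)
|PSO outcomes| = 4

P0.R0=0 P1.R0=0
P0.R0=0 P1.R0=2
P0.R0=2 P1.R0=0
P0.R0=2 P1.R0=2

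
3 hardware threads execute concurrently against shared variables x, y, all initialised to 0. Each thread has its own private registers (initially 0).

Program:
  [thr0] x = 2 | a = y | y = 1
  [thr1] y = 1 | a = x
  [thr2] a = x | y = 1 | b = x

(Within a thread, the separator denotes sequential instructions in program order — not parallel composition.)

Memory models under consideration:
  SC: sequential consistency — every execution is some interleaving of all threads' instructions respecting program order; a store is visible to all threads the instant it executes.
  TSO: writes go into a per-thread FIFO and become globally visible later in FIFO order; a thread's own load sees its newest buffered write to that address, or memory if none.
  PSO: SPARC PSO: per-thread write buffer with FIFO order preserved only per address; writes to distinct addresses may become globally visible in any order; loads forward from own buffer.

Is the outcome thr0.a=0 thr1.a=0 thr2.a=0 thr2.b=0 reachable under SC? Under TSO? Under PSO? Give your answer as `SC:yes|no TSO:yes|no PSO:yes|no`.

SC:no TSO:yes PSO:yes

outcome vector order: (thr0.a,thr1.a,thr2.a,thr2.b)
SC: 8 outcomes — {(0,2,0,2) (0,2,2,2) (1,0,0,0) (1,0,0,2) (1,0,2,2) (1,2,0,0) (1,2,0,2) (1,2,2,2)}
TSO: 12 outcomes — {(0,0,0,0) (0,0,0,2) (0,0,2,2) (0,2,0,0) (0,2,0,2) (0,2,2,2) (1,0,0,0) (1,0,0,2) (1,0,2,2) (1,2,0,0) (1,2,0,2) (1,2,2,2)}
PSO: 12 outcomes — {(0,0,0,0) (0,0,0,2) (0,0,2,2) (0,2,0,0) (0,2,0,2) (0,2,2,2) (1,0,0,0) (1,0,0,2) (1,0,2,2) (1,2,0,0) (1,2,0,2) (1,2,2,2)}
target (0,0,0,0) ∈ {TSO,PSO}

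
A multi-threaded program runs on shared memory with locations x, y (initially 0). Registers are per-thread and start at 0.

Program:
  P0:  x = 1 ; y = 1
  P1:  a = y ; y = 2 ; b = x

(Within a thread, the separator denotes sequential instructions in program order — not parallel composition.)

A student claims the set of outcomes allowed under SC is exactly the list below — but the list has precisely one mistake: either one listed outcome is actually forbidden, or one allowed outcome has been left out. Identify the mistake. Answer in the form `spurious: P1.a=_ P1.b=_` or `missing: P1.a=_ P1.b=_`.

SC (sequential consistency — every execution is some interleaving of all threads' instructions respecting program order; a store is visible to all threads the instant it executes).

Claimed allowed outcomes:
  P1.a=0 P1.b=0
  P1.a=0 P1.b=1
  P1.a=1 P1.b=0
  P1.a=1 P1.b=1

spurious: P1.a=1 P1.b=0

outcome vector order: (P1.a,P1.b)
[SC] allowed = {<0 0>; <0 1>; <1 1>}
claimed∖SC = {<1 0>}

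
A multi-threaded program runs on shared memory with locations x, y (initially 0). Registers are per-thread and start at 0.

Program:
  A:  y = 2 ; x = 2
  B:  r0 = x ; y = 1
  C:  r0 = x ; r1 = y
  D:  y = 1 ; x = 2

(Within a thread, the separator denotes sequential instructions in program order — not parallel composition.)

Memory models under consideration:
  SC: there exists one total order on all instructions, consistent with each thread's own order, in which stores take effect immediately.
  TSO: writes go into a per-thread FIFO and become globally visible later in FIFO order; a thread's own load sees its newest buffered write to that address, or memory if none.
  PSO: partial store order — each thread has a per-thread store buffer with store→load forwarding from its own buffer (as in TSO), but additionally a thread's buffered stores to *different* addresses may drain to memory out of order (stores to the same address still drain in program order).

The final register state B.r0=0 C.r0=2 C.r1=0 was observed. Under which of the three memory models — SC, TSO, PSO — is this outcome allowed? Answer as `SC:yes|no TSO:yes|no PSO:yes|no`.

SC:no TSO:no PSO:yes

outcome vector order: (B.r0,C.r0,C.r1)
under SC → 000, 001, 002, 021, 022, 200, 201, 202, 221, 222
under TSO → 000, 001, 002, 021, 022, 200, 201, 202, 221, 222
under PSO → 000, 001, 002, 020, 021, 022, 200, 201, 202, 220, 221, 222
target 020 ∈ {PSO}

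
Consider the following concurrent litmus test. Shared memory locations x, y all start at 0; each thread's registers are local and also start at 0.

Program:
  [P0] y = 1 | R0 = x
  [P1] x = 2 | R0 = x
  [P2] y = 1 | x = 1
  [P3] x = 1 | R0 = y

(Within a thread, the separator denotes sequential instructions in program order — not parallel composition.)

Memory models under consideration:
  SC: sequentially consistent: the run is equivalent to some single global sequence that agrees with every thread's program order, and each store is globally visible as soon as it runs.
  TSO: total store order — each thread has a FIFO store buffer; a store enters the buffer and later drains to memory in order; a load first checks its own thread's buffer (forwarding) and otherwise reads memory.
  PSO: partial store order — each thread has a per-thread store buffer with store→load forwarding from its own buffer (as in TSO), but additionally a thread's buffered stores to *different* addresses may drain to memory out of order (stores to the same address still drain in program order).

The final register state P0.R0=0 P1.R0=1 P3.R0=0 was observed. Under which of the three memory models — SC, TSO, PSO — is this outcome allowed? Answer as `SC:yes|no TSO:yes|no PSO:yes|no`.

SC:no TSO:yes PSO:yes

outcome vector order: (P0.R0,P1.R0,P3.R0)
[SC] allowed = {(0,1,1) (0,2,1) (1,1,0) (1,1,1) (1,2,0) (1,2,1) (2,1,0) (2,1,1) (2,2,0) (2,2,1)}
[TSO] allowed = {(0,1,0) (0,1,1) (0,2,0) (0,2,1) (1,1,0) (1,1,1) (1,2,0) (1,2,1) (2,1,0) (2,1,1) (2,2,0) (2,2,1)}
[PSO] allowed = {(0,1,0) (0,1,1) (0,2,0) (0,2,1) (1,1,0) (1,1,1) (1,2,0) (1,2,1) (2,1,0) (2,1,1) (2,2,0) (2,2,1)}
target (0,1,0) ∈ {TSO,PSO}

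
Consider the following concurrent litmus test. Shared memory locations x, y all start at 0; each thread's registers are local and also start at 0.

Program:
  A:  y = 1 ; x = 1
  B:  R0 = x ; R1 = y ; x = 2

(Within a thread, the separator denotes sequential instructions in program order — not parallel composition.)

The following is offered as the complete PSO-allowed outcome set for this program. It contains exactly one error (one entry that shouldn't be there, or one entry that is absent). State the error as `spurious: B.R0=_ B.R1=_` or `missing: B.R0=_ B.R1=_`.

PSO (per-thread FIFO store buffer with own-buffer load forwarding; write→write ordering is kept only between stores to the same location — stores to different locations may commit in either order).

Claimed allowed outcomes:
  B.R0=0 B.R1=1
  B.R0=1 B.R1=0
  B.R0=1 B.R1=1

missing: B.R0=0 B.R1=0

outcome vector order: (B.R0,B.R1)
PSO (4): <0 0> <0 1> <1 0> <1 1>
PSO∖claimed = {<0 0>}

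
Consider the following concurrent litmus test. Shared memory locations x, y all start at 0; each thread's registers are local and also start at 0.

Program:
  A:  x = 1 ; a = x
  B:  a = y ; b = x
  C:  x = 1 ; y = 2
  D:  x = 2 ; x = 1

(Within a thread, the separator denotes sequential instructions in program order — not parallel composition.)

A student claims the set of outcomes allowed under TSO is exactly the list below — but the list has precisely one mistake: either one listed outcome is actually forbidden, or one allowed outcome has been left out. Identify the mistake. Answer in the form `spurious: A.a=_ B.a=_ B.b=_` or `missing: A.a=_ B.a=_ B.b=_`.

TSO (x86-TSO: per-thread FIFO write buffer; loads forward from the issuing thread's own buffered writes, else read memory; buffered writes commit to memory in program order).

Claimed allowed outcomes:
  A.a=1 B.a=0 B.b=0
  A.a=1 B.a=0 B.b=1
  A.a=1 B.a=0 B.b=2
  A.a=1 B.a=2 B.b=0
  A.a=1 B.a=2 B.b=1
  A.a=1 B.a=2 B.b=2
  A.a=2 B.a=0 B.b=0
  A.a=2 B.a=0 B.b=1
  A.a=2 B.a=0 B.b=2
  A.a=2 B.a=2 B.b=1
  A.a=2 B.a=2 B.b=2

spurious: A.a=1 B.a=2 B.b=0

outcome vector order: (A.a,B.a,B.b)
[TSO] allowed = {100 101 102 121 122 200 201 202 221 222}
claimed∖TSO = {120}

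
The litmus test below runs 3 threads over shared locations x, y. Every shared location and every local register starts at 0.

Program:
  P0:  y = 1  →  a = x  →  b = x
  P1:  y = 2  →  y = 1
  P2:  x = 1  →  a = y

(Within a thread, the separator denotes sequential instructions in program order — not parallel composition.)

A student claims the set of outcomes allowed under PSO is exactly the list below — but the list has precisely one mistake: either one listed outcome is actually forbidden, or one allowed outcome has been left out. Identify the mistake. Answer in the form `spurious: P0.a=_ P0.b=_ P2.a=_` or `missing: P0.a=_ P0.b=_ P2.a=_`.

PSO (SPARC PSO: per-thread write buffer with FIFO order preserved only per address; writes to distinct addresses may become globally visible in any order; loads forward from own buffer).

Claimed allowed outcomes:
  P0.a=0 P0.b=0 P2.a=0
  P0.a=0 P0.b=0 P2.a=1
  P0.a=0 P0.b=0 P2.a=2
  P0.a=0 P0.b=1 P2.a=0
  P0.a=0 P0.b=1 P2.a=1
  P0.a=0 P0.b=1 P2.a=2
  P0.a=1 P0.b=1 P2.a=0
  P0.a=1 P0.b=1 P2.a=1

outcome vector order: (P0.a,P0.b,P2.a)
[PSO] allowed = {<0 0 0>, <0 0 1>, <0 0 2>, <0 1 0>, <0 1 1>, <0 1 2>, <1 1 0>, <1 1 1>, <1 1 2>}
PSO∖claimed = {<1 1 2>}

missing: P0.a=1 P0.b=1 P2.a=2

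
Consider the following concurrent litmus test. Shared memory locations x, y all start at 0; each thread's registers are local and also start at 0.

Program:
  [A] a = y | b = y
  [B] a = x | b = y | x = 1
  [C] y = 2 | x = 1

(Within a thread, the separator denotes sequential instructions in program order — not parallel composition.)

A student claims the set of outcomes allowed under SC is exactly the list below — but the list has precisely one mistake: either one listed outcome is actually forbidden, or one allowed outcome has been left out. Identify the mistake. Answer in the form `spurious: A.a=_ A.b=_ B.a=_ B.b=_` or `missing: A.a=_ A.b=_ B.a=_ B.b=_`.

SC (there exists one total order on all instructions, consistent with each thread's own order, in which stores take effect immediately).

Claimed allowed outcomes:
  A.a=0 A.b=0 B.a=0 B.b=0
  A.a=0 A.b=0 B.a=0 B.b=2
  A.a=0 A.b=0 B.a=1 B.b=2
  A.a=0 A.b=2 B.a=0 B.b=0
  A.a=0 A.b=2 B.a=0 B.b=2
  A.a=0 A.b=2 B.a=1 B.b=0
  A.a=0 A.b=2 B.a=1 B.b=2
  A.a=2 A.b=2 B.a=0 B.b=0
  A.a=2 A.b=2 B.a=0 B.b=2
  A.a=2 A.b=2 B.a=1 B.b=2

spurious: A.a=0 A.b=2 B.a=1 B.b=0

outcome vector order: (A.a,A.b,B.a,B.b)
under SC → <0 0 0 0> <0 0 0 2> <0 0 1 2> <0 2 0 0> <0 2 0 2> <0 2 1 2> <2 2 0 0> <2 2 0 2> <2 2 1 2>
claimed∖SC = {<0 2 1 0>}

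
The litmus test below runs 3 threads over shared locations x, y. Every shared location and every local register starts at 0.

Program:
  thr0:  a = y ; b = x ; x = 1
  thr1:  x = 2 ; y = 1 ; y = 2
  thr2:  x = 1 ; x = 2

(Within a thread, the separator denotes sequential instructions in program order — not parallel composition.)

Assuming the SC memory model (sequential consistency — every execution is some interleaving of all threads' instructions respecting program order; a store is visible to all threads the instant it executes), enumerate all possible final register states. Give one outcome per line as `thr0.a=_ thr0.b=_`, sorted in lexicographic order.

thr0.a=0 thr0.b=0
thr0.a=0 thr0.b=1
thr0.a=0 thr0.b=2
thr0.a=1 thr0.b=1
thr0.a=1 thr0.b=2
thr0.a=2 thr0.b=1
thr0.a=2 thr0.b=2

outcome vector order: (thr0.a,thr0.b)
|SC outcomes| = 7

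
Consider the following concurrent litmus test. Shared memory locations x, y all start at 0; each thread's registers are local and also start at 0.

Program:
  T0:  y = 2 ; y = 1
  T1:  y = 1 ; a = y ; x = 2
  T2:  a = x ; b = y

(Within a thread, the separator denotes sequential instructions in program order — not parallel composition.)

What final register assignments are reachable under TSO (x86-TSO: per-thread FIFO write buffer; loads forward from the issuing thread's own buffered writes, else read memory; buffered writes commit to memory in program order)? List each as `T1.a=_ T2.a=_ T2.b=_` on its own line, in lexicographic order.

outcome vector order: (T1.a,T2.a,T2.b)
|TSO outcomes| = 10

T1.a=1 T2.a=0 T2.b=0
T1.a=1 T2.a=0 T2.b=1
T1.a=1 T2.a=0 T2.b=2
T1.a=1 T2.a=2 T2.b=1
T1.a=1 T2.a=2 T2.b=2
T1.a=2 T2.a=0 T2.b=0
T1.a=2 T2.a=0 T2.b=1
T1.a=2 T2.a=0 T2.b=2
T1.a=2 T2.a=2 T2.b=1
T1.a=2 T2.a=2 T2.b=2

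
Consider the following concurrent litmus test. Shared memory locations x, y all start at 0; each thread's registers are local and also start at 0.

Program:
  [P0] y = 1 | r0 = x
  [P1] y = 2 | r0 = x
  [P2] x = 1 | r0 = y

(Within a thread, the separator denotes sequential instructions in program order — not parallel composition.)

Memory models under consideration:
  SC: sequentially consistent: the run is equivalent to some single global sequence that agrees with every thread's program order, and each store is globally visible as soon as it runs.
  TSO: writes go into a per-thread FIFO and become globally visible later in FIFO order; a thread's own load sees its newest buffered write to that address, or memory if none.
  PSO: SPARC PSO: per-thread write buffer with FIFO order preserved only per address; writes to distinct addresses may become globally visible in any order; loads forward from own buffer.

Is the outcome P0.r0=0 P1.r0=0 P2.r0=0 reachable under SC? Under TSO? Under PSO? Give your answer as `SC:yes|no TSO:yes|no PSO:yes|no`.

SC:no TSO:yes PSO:yes

outcome vector order: (P0.r0,P1.r0,P2.r0)
under SC → 0/0/1, 0/0/2, 0/1/1, 0/1/2, 1/0/1, 1/0/2, 1/1/0, 1/1/1, 1/1/2
under TSO → 0/0/0, 0/0/1, 0/0/2, 0/1/0, 0/1/1, 0/1/2, 1/0/0, 1/0/1, 1/0/2, 1/1/0, 1/1/1, 1/1/2
under PSO → 0/0/0, 0/0/1, 0/0/2, 0/1/0, 0/1/1, 0/1/2, 1/0/0, 1/0/1, 1/0/2, 1/1/0, 1/1/1, 1/1/2
target 0/0/0 ∈ {TSO,PSO}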